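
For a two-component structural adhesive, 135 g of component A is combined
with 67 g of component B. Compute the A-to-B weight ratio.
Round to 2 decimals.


Weight ratio A:B = 135 / 67
= 2.01

2.01


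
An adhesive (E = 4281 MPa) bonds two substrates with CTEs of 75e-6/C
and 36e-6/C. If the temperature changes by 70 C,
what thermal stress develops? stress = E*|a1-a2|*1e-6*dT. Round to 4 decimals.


Stress = 4281 * |75 - 36| * 1e-6 * 70
= 11.6871 MPa

11.6871


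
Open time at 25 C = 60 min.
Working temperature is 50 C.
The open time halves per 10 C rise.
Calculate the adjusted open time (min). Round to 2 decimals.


factor = 2^((50 - 25) / 10) = 5.6569
ot = 60 / 5.6569 = 10.61 min

10.61


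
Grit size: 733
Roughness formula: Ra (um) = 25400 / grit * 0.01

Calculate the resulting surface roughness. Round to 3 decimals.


Ra = 25400 / 733 * 0.01
= 0.347 um

0.347


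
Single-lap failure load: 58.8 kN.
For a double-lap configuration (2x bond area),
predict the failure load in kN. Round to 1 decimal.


Failure load = 58.8 * 2 = 117.6 kN

117.6


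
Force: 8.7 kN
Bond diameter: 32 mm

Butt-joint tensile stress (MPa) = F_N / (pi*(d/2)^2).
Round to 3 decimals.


F_N = 8.7 * 1000 = 8700.0 N
A = pi*(16.0)^2 = 804.2477 mm^2
stress = 8700.0 / 804.2477 = 10.818 MPa

10.818


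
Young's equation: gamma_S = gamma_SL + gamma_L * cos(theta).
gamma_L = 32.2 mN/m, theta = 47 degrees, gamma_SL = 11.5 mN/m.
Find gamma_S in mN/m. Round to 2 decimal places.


cos(47 deg) = 0.681998
gamma_S = 11.5 + 32.2 * 0.681998
= 33.46 mN/m

33.46


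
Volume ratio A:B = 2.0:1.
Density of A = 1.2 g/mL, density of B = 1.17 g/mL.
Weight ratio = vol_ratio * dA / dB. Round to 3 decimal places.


Wt ratio = 2.0 * 1.2 / 1.17
= 2.051

2.051


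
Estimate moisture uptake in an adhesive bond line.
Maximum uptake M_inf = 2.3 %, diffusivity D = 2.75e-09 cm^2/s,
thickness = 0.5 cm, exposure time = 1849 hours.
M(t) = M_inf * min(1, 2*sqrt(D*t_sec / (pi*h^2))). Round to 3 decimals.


Convert time: 1849 h = 6656400 s
ratio = min(1, 2*sqrt(2.75e-09*6656400/(pi*0.5^2)))
= 0.305331
M(t) = 2.3 * 0.305331 = 0.702%

0.702


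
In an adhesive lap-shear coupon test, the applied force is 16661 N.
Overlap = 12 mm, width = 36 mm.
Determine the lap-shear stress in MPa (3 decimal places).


stress = F / (overlap * width)
= 16661 / (12 * 36)
= 38.567 MPa

38.567


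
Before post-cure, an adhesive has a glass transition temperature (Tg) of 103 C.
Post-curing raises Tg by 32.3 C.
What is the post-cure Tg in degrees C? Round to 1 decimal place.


Tg_post = Tg_base + delta_Tg
= 103 + 32.3
= 135.3 C

135.3


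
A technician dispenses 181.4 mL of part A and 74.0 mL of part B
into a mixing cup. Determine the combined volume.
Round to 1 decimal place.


Combined volume = 181.4 + 74.0
= 255.4 mL

255.4


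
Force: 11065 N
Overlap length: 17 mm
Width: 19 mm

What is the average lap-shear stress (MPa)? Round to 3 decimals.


Average shear stress = F / (overlap * width)
= 11065 / (17 * 19)
= 34.257 MPa

34.257


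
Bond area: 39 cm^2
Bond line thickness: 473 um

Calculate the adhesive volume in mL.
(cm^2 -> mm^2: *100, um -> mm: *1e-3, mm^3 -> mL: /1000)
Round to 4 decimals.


V = 39*100 * 473*1e-3 / 1000
= 1.8447 mL

1.8447


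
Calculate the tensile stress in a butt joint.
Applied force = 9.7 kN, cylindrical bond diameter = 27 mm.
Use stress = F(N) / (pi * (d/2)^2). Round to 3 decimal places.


A = pi * 13.5^2 = 572.5553 mm^2
sigma = 9700.0 / 572.5553 = 16.942 MPa

16.942


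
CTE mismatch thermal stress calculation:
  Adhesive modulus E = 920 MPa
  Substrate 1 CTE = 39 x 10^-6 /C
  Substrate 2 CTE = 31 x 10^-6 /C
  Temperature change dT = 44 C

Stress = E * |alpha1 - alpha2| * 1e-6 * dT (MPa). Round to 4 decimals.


delta_alpha = |39 - 31| = 8 x 10^-6/C
Stress = 920 * 8e-6 * 44
= 0.3238 MPa

0.3238


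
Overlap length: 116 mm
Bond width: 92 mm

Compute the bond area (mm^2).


Bond area = 116 * 92 = 10672 mm^2

10672


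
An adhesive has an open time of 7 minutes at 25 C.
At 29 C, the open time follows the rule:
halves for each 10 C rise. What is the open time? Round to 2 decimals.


Factor = 2^((29-25)/10) = 1.3195
Open time = 7 / 1.3195 = 5.31 min

5.31


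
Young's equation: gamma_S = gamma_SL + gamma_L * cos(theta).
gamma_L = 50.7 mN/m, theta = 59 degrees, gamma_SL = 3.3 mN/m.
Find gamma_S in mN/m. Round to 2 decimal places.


cos(59 deg) = 0.515038
gamma_S = 3.3 + 50.7 * 0.515038
= 29.41 mN/m

29.41


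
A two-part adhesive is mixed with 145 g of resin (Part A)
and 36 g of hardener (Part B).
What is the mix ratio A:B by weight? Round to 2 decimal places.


Mix ratio = mass_A / mass_B
= 145 / 36
= 4.03

4.03


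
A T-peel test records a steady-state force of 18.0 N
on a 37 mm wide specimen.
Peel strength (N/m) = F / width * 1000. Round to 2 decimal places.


Peel strength = 18.0 / 37 * 1000
= 486.49 N/m

486.49


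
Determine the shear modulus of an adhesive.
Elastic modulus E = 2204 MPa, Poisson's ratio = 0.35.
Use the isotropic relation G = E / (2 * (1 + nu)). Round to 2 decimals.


G = 2204 / (2*(1+0.35)) = 2204 / 2.70
= 816.30 MPa

816.30


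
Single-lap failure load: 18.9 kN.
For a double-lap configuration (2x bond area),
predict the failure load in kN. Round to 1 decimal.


Failure load = 18.9 * 2 = 37.8 kN

37.8


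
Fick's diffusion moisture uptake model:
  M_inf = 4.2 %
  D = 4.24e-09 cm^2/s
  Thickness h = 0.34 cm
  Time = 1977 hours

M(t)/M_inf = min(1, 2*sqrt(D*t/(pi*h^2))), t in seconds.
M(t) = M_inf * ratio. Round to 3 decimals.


t_sec = 1977 * 3600 = 7117200
ratio = 2*sqrt(4.24e-09*7117200/(pi*0.34^2))
= min(1, 0.576519)
= 0.576519
M(t) = 4.2 * 0.576519 = 2.421 %

2.421


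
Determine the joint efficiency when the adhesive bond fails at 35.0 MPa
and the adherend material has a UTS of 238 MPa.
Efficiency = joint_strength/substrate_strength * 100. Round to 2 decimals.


Joint efficiency = 35.0 / 238 * 100
= 14.71%

14.71


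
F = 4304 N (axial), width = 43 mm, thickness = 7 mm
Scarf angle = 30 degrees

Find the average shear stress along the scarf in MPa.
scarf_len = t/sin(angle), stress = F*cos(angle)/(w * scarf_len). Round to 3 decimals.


scarf_len = 7/sin(30 deg) = 14.0000
cos(30 deg) = 0.866025
stress = 4304*0.866025/(43*14.0000) = 6.192 MPa

6.192


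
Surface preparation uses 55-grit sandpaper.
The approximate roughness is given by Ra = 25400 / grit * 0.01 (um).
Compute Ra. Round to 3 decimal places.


Ra = 25400 / 55 * 0.01
= 254 / 55
= 4.618 um

4.618


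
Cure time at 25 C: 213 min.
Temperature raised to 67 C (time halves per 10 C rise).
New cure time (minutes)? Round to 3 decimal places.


Acceleration factor = 2^(42/10) = 18.3792
New time = 213 / 18.3792 = 11.589 min

11.589


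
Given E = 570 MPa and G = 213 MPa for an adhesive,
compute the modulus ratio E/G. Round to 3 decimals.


E/G ratio = 570 / 213 = 2.676

2.676


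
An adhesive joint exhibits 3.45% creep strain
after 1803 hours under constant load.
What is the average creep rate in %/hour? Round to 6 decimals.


Creep rate = strain / time
= 3.45 / 1803
= 0.001913 %/h

0.001913


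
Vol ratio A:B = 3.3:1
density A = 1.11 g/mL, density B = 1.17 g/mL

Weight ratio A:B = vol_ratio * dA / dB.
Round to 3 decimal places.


Weight ratio = 3.3 * 1.11 / 1.17
= 3.131

3.131


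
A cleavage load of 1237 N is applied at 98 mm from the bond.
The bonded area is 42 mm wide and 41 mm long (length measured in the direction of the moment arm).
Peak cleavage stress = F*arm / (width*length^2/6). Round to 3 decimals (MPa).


Moment = 1237 * 98 = 121226 N*mm
Section modulus = 42 * 1681 / 6 = 70602 / 6 mm^3
Stress = 121226 / (70602 / 6) = 727356 / 70602
= 10.302 MPa

10.302


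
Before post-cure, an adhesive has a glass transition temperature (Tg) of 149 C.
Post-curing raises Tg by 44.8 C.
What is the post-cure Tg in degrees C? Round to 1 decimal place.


Tg_post = Tg_base + delta_Tg
= 149 + 44.8
= 193.8 C

193.8


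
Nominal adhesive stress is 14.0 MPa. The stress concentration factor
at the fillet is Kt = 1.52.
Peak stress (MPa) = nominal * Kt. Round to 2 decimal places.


Peak = 14.0 * 1.52 = 21.28 MPa

21.28


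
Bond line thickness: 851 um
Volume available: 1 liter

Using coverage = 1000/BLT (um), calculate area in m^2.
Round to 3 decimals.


1 L = 1e6 mm^3, thickness = 851 um = 0.851 mm
Area = 1e6 / 0.851 mm^2 = (1e6 / 0.851) / 1e6 m^2 = 1000 / 851 m^2
= 1.175 m^2

1.175


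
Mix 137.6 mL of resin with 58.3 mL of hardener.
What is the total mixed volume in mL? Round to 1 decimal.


Total = 137.6 + 58.3 = 195.9 mL

195.9


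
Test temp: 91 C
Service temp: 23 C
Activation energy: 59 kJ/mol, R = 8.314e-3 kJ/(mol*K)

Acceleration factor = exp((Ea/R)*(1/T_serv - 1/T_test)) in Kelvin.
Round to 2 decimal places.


AF = exp((59/0.008314)*(1/296.15 - 1/364.15))
= 87.76

87.76


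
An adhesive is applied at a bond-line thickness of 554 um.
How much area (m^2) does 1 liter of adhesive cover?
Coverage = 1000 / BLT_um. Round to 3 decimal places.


Coverage = 1000 / 554 = 1.805 m^2

1.805


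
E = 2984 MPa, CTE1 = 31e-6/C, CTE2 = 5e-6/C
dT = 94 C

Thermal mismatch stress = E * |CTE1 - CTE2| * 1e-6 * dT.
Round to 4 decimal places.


= 2984 * 26e-6 * 94
= 7.2929 MPa

7.2929


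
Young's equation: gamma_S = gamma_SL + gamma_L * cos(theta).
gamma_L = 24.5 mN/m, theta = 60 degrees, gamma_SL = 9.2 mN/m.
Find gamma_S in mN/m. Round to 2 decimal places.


cos(60 deg) = 0.500000
gamma_S = 9.2 + 24.5 * 0.500000
= 21.45 mN/m

21.45


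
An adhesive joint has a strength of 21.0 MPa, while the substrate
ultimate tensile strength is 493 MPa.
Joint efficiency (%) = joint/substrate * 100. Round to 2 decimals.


Efficiency = 21.0 / 493 * 100
= 4.26%

4.26


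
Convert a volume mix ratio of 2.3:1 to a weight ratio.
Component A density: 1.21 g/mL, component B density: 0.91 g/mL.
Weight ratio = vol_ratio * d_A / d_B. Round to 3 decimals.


= 2.3 * 1.21 / 0.91 = 3.058

3.058


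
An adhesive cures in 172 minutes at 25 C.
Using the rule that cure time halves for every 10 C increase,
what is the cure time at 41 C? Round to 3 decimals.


Factor = 2^((41 - 25) / 10) = 3.0314
Cure time = 172 / 3.0314
= 56.739 minutes

56.739


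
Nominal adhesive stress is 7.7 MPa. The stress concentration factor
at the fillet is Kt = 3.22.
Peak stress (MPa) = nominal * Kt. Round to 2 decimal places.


Peak = 7.7 * 3.22 = 24.79 MPa

24.79


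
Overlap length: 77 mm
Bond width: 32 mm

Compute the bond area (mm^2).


Bond area = 77 * 32 = 2464 mm^2

2464


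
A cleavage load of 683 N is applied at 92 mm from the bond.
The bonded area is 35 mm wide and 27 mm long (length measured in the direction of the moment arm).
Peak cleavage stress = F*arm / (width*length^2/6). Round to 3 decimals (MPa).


Moment = 683 * 92 = 62836 N*mm
Section modulus = 35 * 729 / 6 = 25515 / 6 mm^3
Stress = 62836 / (25515 / 6) = 377016 / 25515
= 14.776 MPa

14.776


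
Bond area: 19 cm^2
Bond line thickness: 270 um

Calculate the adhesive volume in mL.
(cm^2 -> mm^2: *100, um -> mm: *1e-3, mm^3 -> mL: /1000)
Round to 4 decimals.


V = 19*100 * 270*1e-3 / 1000
= 0.5130 mL

0.5130


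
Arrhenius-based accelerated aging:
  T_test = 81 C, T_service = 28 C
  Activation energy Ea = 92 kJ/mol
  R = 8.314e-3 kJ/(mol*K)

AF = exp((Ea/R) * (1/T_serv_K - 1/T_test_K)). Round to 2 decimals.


T_test_K = 354.15, T_serv_K = 301.15
AF = exp((92/8.314e-3) * (1/301.15 - 1/354.15))
= 244.45

244.45


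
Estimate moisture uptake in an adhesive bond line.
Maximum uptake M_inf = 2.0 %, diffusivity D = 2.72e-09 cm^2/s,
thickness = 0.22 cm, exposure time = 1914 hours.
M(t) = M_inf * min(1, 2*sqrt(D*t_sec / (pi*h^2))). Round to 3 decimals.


Convert time: 1914 h = 6890400 s
ratio = min(1, 2*sqrt(2.72e-09*6890400/(pi*0.22^2)))
= 0.702165
M(t) = 2.0 * 0.702165 = 1.404%

1.404


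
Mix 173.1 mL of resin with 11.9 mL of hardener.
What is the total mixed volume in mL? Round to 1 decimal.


Total = 173.1 + 11.9 = 185.0 mL

185.0


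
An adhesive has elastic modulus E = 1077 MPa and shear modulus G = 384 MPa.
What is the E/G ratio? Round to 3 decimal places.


E/G = 1077 / 384 = 2.805

2.805


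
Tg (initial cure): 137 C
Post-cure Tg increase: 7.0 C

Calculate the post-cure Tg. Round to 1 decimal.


Post-cure Tg = 137 + 7.0 = 144.0 C

144.0


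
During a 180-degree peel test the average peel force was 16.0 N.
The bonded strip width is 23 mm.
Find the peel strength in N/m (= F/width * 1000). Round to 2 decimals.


Peel strength = F/width * 1000
= 16.0 / 23 * 1000
= 695.65 N/m

695.65


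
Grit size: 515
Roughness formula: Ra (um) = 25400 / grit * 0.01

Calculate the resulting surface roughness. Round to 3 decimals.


Ra = 25400 / 515 * 0.01
= 0.493 um

0.493


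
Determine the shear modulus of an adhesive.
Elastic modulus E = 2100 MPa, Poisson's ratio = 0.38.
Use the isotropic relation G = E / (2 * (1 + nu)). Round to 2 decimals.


G = 2100 / (2*(1+0.38)) = 2100 / 2.76
= 760.87 MPa

760.87


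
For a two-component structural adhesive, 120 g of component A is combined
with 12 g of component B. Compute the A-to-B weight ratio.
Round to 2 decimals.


Weight ratio A:B = 120 / 12
= 10.00

10.00


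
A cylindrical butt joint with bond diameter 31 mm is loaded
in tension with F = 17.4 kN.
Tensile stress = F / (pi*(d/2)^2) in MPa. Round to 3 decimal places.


Area = pi * (31/2)^2 = 754.7676 mm^2
Stress = 17.4*1000 / 754.7676
= 23.053 MPa

23.053


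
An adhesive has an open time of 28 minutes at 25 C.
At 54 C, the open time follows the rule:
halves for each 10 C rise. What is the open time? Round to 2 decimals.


Factor = 2^((54-25)/10) = 7.4643
Open time = 28 / 7.4643 = 3.75 min

3.75


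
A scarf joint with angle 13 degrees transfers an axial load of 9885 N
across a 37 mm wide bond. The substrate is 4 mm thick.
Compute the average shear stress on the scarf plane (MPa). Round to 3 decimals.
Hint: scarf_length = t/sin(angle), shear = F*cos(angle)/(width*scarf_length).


scarf_length = 4 / sin(13 deg) = 17.7816 mm
cos(13 deg) = 0.974370
shear stress = 9885 * 0.974370 / (37 * 17.7816)
= 14.640 MPa

14.640


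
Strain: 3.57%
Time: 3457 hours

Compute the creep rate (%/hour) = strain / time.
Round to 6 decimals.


Creep rate = 3.57 / 3457
= 0.001033 %/h

0.001033


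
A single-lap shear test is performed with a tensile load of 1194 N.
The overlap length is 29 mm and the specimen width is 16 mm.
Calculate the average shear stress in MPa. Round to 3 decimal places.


Shear stress = F / (overlap * width)
= 1194 / (29 * 16)
= 1194 / 464
= 2.573 MPa

2.573


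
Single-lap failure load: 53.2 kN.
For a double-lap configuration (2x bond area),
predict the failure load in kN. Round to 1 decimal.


Failure load = 53.2 * 2 = 106.4 kN

106.4


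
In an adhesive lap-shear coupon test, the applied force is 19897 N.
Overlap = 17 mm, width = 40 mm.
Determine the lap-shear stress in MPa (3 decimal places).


stress = F / (overlap * width)
= 19897 / (17 * 40)
= 29.260 MPa

29.260


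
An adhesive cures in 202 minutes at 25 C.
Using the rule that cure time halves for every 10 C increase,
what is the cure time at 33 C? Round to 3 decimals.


Factor = 2^((33 - 25) / 10) = 1.7411
Cure time = 202 / 1.7411
= 116.019 minutes

116.019


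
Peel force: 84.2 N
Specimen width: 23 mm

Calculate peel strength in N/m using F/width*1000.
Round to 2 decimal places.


Peel strength = 84.2 / 23 * 1000 = 3660.87 N/m

3660.87


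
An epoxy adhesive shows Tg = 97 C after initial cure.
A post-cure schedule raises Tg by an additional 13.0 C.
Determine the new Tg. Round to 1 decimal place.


New Tg = 97 + 13.0
= 110.0 C

110.0


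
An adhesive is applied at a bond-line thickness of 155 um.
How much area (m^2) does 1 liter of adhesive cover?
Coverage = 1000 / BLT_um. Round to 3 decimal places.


Coverage = 1000 / 155 = 6.452 m^2

6.452


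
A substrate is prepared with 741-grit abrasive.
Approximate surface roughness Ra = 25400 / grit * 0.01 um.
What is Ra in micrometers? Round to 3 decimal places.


Ra = 25400 / 741 * 0.01 = 0.343 um

0.343


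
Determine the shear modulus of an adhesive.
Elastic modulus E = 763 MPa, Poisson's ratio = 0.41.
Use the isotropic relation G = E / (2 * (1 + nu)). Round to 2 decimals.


G = 763 / (2*(1+0.41)) = 763 / 2.82
= 270.57 MPa

270.57


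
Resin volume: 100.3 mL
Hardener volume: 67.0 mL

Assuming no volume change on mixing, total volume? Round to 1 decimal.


V_total = 100.3 + 67.0 = 167.3 mL

167.3


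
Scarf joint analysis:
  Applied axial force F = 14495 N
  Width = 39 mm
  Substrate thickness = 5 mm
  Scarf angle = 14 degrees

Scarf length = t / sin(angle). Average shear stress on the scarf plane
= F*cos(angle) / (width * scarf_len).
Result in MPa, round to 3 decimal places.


Scarf length = 5 / sin(14 deg) = 20.6678 mm
cos(14 deg) = 0.970296
Shear = 14495 * 0.970296 / (39 * 20.6678)
= 17.449 MPa

17.449


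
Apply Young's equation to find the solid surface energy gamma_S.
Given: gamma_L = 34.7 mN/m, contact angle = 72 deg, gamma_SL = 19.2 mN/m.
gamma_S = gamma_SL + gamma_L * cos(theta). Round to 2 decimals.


theta_rad = 72 * pi/180 = 1.256637
gamma_S = 19.2 + 34.7 * cos(1.256637)
= 29.92 mN/m

29.92


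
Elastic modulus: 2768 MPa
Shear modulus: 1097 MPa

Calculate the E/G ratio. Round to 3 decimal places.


E / G = 2768 / 1097 = 2.523

2.523


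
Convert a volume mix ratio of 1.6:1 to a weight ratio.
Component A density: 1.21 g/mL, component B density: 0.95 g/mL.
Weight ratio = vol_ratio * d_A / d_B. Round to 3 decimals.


= 1.6 * 1.21 / 0.95 = 2.038

2.038


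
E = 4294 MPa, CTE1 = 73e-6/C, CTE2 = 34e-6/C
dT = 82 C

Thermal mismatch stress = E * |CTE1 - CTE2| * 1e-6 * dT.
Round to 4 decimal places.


= 4294 * 39e-6 * 82
= 13.7322 MPa

13.7322


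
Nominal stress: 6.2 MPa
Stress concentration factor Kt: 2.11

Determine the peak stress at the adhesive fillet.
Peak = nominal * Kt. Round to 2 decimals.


Peak stress = 6.2 * 2.11
= 13.08 MPa

13.08


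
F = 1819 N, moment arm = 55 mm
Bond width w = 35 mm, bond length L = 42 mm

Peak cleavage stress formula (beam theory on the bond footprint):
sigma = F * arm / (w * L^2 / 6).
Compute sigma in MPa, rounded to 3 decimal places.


sigma = (1819 * 55) / (35 * 1764 / 6)
= 100045 * 6 / 61740
= 600270 / 61740
= 9.723 MPa

9.723


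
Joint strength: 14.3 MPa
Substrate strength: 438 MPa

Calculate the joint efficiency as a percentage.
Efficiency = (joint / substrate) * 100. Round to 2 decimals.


Efficiency = (14.3 / 438) * 100 = 3.26%

3.26


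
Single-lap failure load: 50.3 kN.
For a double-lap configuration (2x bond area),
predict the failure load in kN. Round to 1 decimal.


Failure load = 50.3 * 2 = 100.6 kN

100.6


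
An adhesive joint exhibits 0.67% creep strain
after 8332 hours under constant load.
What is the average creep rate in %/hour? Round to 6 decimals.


Creep rate = strain / time
= 0.67 / 8332
= 0.000080 %/h

0.000080


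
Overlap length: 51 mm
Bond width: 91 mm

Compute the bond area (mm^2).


Bond area = 51 * 91 = 4641 mm^2

4641


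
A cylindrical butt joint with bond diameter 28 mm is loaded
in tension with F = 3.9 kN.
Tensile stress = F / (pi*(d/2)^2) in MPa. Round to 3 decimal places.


Area = pi * (28/2)^2 = 615.7522 mm^2
Stress = 3.9*1000 / 615.7522
= 6.334 MPa

6.334


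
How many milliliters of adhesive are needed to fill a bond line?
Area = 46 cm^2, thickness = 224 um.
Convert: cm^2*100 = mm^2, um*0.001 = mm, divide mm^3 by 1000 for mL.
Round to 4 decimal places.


= (46 * 100) * (224 * 0.001) / 1000
= 1.0304 mL

1.0304


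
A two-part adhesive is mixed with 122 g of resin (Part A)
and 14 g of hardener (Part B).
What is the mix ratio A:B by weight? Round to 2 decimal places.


Mix ratio = mass_A / mass_B
= 122 / 14
= 8.71

8.71


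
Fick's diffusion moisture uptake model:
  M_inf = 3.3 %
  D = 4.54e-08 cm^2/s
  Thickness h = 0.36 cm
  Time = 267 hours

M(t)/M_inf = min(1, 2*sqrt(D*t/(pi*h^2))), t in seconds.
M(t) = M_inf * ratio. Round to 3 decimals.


t_sec = 267 * 3600 = 961200
ratio = 2*sqrt(4.54e-08*961200/(pi*0.36^2))
= min(1, 0.654768)
= 0.654768
M(t) = 3.3 * 0.654768 = 2.161 %

2.161


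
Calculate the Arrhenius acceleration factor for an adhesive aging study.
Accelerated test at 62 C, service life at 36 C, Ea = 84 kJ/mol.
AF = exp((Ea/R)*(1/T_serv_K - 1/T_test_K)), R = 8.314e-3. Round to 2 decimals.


T_test = 335.15 K, T_serv = 309.15 K
Ea/R = 84 / 0.008314 = 10103.44
AF = exp(10103.44 * (1/309.15 - 1/335.15))
= 12.62

12.62


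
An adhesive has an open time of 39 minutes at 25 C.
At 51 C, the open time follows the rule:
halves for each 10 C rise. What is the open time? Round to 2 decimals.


Factor = 2^((51-25)/10) = 6.0629
Open time = 39 / 6.0629 = 6.43 min

6.43


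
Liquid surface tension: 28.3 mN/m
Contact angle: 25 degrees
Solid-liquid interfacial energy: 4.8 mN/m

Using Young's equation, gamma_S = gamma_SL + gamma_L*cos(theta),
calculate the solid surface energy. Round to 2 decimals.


gamma_S = 4.8 + 28.3 * cos(25)
= 30.45 mN/m

30.45


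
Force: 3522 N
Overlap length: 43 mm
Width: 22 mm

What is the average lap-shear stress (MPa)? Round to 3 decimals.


Average shear stress = F / (overlap * width)
= 3522 / (43 * 22)
= 3.723 MPa

3.723


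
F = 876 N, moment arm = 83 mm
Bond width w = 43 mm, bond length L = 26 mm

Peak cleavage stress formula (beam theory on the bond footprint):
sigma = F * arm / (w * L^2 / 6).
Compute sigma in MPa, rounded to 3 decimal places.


sigma = (876 * 83) / (43 * 676 / 6)
= 72708 * 6 / 29068
= 436248 / 29068
= 15.008 MPa

15.008


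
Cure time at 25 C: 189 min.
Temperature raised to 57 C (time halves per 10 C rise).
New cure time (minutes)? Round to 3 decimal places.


Acceleration factor = 2^(32/10) = 9.1896
New time = 189 / 9.1896 = 20.567 min

20.567


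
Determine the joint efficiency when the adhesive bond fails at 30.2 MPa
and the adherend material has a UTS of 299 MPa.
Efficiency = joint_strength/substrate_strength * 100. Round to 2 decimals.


Joint efficiency = 30.2 / 299 * 100
= 10.10%

10.10


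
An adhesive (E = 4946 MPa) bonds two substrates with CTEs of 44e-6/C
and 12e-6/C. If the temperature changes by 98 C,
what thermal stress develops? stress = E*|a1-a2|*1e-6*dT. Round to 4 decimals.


Stress = 4946 * |44 - 12| * 1e-6 * 98
= 15.5107 MPa

15.5107


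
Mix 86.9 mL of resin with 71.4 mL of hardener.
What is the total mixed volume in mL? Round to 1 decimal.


Total = 86.9 + 71.4 = 158.3 mL

158.3


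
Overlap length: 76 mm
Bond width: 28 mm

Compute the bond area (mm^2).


Bond area = 76 * 28 = 2128 mm^2

2128


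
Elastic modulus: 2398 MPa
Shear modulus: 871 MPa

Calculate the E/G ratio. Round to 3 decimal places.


E / G = 2398 / 871 = 2.753

2.753


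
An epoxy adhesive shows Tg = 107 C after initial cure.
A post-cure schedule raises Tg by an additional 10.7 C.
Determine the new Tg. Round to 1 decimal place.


New Tg = 107 + 10.7
= 117.7 C

117.7


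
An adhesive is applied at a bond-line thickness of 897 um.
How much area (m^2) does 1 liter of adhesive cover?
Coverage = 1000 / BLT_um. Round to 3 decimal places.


Coverage = 1000 / 897 = 1.115 m^2

1.115


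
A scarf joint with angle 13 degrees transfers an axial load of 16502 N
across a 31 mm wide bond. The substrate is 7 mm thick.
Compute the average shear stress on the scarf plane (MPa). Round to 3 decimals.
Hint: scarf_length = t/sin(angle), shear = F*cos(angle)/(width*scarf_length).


scarf_length = 7 / sin(13 deg) = 31.1179 mm
cos(13 deg) = 0.974370
shear stress = 16502 * 0.974370 / (31 * 31.1179)
= 16.668 MPa

16.668


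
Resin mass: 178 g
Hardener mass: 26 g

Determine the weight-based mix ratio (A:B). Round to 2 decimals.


Ratio = 178 / 26 = 6.85

6.85


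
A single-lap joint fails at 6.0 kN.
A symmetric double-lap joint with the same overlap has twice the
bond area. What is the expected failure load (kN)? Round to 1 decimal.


Double-lap load = 2 * 6.0 = 12.0 kN

12.0


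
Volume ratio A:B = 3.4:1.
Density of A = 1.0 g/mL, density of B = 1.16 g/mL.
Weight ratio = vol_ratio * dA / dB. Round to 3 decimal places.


Wt ratio = 3.4 * 1.0 / 1.16
= 2.931

2.931


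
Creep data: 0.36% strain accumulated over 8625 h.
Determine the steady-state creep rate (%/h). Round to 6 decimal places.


Rate = 0.36 / 8625 = 0.000042 %/h

0.000042


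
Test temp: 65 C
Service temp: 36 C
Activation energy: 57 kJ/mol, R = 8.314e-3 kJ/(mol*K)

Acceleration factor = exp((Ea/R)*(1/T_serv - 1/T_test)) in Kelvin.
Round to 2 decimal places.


AF = exp((57/0.008314)*(1/309.15 - 1/338.15))
= 6.70

6.70


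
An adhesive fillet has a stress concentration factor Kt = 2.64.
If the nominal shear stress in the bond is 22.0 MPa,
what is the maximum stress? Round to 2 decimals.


Max stress = 22.0 * 2.64 = 58.08 MPa

58.08


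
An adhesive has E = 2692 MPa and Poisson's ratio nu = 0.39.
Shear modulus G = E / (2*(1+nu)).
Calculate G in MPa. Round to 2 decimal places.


G = 2692 / (2*(1+0.39))
= 2692 / 2.78
= 968.35 MPa

968.35


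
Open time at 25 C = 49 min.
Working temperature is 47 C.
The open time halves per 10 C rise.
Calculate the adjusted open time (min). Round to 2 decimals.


factor = 2^((47 - 25) / 10) = 4.5948
ot = 49 / 4.5948 = 10.66 min

10.66


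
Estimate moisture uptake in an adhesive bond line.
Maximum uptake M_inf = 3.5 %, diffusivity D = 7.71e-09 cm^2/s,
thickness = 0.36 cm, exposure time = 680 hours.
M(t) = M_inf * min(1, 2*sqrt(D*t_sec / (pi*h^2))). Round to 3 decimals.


Convert time: 680 h = 2448000 s
ratio = min(1, 2*sqrt(7.71e-09*2448000/(pi*0.36^2)))
= 0.430611
M(t) = 3.5 * 0.430611 = 1.507%

1.507


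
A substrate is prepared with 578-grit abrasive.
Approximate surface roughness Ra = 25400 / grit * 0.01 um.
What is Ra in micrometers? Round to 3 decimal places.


Ra = 25400 / 578 * 0.01 = 0.439 um

0.439


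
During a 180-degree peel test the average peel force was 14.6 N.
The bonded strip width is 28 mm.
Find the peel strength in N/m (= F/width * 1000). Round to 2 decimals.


Peel strength = F/width * 1000
= 14.6 / 28 * 1000
= 521.43 N/m

521.43


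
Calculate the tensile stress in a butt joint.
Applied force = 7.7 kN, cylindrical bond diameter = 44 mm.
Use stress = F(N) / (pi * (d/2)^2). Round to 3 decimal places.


A = pi * 22.0^2 = 1520.5308 mm^2
sigma = 7700.0 / 1520.5308 = 5.064 MPa

5.064


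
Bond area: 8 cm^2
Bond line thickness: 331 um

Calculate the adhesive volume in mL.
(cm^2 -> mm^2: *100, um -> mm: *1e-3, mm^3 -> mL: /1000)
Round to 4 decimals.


V = 8*100 * 331*1e-3 / 1000
= 0.2648 mL

0.2648


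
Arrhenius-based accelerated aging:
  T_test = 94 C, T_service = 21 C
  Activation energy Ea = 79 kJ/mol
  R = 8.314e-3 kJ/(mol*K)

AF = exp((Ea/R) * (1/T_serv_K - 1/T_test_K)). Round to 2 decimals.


T_test_K = 367.15, T_serv_K = 294.15
AF = exp((79/8.314e-3) * (1/294.15 - 1/367.15))
= 615.75

615.75


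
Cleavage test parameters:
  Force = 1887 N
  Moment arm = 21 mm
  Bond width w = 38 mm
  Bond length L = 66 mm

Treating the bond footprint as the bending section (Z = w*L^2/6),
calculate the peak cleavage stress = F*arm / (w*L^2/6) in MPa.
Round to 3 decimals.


M = 1887 * 21 = 39627 N*mm
Z = 38 * 66^2 / 6 = 165528 / 6 mm^3
sigma = M / Z = 6 * 39627 / 165528 = 237762 / 165528
= 1.436 MPa

1.436


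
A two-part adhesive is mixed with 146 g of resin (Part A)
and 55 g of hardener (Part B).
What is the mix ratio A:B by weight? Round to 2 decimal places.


Mix ratio = mass_A / mass_B
= 146 / 55
= 2.65

2.65


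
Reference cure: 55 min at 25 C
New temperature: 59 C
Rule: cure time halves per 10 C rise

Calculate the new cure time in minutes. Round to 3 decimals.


factor = 2^((59-25)/10) = 10.5561
t_new = 55 / 10.5561 = 5.210 min

5.210


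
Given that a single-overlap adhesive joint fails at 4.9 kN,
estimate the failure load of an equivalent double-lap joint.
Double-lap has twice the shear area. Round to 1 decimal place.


Double-lap factor = 2
Expected load = 4.9 * 2 = 9.8 kN

9.8


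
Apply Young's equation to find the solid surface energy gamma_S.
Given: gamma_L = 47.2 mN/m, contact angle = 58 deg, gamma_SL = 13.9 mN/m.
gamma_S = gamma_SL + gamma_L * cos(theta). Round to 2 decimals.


theta_rad = 58 * pi/180 = 1.012291
gamma_S = 13.9 + 47.2 * cos(1.012291)
= 38.91 mN/m

38.91


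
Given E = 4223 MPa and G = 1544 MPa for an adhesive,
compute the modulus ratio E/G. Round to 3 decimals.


E/G ratio = 4223 / 1544 = 2.735

2.735


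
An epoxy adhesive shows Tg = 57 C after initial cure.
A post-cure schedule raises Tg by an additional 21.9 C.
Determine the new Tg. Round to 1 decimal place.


New Tg = 57 + 21.9
= 78.9 C

78.9


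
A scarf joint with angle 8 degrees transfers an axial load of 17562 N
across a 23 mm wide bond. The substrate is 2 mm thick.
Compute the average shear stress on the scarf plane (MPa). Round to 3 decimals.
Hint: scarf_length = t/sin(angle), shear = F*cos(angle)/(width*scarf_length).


scarf_length = 2 / sin(8 deg) = 14.3706 mm
cos(8 deg) = 0.990268
shear stress = 17562 * 0.990268 / (23 * 14.3706)
= 52.617 MPa

52.617


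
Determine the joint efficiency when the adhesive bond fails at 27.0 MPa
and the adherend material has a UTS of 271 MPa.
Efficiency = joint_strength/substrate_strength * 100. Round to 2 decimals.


Joint efficiency = 27.0 / 271 * 100
= 9.96%

9.96


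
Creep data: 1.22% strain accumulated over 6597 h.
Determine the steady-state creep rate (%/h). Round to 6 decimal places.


Rate = 1.22 / 6597 = 0.000185 %/h

0.000185


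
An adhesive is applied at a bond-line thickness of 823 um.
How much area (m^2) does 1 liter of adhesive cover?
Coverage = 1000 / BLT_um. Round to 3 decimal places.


Coverage = 1000 / 823 = 1.215 m^2

1.215


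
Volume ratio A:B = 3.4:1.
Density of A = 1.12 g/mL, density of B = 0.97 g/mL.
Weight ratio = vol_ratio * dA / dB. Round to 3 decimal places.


Wt ratio = 3.4 * 1.12 / 0.97
= 3.926

3.926


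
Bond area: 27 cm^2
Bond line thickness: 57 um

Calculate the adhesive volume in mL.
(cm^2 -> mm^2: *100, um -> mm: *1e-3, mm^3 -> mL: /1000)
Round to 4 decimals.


V = 27*100 * 57*1e-3 / 1000
= 0.1539 mL

0.1539


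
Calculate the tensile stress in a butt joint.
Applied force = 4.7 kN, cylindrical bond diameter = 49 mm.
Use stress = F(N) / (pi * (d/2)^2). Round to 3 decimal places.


A = pi * 24.5^2 = 1885.7410 mm^2
sigma = 4700.0 / 1885.7410 = 2.492 MPa

2.492


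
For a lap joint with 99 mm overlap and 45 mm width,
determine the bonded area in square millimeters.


Area = 99 * 45 = 4455 mm^2

4455


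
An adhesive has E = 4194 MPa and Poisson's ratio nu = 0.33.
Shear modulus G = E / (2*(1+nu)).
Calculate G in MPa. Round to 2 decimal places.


G = 4194 / (2*(1+0.33))
= 4194 / 2.66
= 1576.69 MPa

1576.69


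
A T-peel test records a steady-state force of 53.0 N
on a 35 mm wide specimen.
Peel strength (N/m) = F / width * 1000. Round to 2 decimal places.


Peel strength = 53.0 / 35 * 1000
= 1514.29 N/m

1514.29


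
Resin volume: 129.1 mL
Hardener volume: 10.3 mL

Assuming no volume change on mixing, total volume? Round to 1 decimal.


V_total = 129.1 + 10.3 = 139.4 mL

139.4


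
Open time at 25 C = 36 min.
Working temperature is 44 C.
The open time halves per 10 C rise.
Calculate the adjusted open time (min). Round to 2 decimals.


factor = 2^((44 - 25) / 10) = 3.7321
ot = 36 / 3.7321 = 9.65 min

9.65


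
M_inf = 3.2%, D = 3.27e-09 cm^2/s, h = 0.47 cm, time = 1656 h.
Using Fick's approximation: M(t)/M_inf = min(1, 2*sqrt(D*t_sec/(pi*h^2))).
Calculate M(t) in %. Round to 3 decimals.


t = 5961600 s
ratio = min(1, 2*sqrt(3.27e-09*5961600/(pi*0.2209)))
= 0.335207
M(t) = 3.2 * 0.335207 = 1.073%

1.073


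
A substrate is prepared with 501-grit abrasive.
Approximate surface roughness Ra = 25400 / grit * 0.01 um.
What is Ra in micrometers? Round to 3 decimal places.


Ra = 25400 / 501 * 0.01 = 0.507 um

0.507


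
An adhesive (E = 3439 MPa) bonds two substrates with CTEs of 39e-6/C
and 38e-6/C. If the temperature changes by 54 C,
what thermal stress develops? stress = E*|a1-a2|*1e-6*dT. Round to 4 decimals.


Stress = 3439 * |39 - 38| * 1e-6 * 54
= 0.1857 MPa

0.1857


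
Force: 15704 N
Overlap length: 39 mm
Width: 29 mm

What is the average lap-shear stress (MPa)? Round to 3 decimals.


Average shear stress = F / (overlap * width)
= 15704 / (39 * 29)
= 13.885 MPa

13.885


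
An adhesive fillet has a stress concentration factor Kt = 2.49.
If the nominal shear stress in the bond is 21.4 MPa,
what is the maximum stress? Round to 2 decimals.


Max stress = 21.4 * 2.49 = 53.29 MPa

53.29


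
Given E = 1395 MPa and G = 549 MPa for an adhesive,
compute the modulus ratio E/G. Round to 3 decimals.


E/G ratio = 1395 / 549 = 2.541

2.541


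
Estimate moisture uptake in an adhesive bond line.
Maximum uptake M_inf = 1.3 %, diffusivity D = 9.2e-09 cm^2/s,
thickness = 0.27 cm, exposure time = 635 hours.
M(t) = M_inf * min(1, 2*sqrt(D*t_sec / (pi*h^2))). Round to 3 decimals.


Convert time: 635 h = 2286000 s
ratio = min(1, 2*sqrt(9.2e-09*2286000/(pi*0.27^2)))
= 0.606071
M(t) = 1.3 * 0.606071 = 0.788%

0.788


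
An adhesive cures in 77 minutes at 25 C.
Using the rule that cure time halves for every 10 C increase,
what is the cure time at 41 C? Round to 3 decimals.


Factor = 2^((41 - 25) / 10) = 3.0314
Cure time = 77 / 3.0314
= 25.401 minutes

25.401


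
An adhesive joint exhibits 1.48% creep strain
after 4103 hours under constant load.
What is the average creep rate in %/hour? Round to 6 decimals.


Creep rate = strain / time
= 1.48 / 4103
= 0.000361 %/h

0.000361


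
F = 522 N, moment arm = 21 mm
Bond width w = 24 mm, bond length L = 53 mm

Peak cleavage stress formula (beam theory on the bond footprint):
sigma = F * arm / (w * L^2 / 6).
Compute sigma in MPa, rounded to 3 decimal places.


sigma = (522 * 21) / (24 * 2809 / 6)
= 10962 * 6 / 67416
= 65772 / 67416
= 0.976 MPa

0.976


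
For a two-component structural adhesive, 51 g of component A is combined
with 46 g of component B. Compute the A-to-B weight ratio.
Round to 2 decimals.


Weight ratio A:B = 51 / 46
= 1.11

1.11


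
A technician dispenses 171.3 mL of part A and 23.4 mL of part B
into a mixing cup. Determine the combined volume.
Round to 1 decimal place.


Combined volume = 171.3 + 23.4
= 194.7 mL

194.7


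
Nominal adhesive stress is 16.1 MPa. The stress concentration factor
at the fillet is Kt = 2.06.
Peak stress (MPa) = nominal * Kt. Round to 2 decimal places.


Peak = 16.1 * 2.06 = 33.17 MPa

33.17


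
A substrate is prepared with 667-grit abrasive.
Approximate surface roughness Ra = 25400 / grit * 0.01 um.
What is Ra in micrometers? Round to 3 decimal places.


Ra = 25400 / 667 * 0.01 = 0.381 um

0.381


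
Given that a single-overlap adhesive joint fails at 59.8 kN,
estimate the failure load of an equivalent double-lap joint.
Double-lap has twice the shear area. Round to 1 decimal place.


Double-lap factor = 2
Expected load = 59.8 * 2 = 119.6 kN

119.6


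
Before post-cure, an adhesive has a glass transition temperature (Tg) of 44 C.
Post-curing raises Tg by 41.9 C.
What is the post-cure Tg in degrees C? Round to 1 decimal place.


Tg_post = Tg_base + delta_Tg
= 44 + 41.9
= 85.9 C

85.9


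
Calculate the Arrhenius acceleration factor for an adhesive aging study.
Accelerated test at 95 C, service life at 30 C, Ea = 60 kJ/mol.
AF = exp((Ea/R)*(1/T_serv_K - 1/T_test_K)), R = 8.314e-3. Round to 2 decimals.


T_test = 368.15 K, T_serv = 303.15 K
Ea/R = 60 / 0.008314 = 7216.74
AF = exp(7216.74 * (1/303.15 - 1/368.15))
= 66.89

66.89


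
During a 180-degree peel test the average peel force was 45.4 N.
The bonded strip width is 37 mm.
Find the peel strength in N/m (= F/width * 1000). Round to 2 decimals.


Peel strength = F/width * 1000
= 45.4 / 37 * 1000
= 1227.03 N/m

1227.03


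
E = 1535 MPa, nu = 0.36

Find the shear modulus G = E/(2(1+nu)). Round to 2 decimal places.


G = 1535 / (2 * 1.36)
= 564.34 MPa

564.34


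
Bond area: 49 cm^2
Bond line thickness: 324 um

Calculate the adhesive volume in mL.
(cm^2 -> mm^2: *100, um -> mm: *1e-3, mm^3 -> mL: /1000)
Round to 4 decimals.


V = 49*100 * 324*1e-3 / 1000
= 1.5876 mL

1.5876


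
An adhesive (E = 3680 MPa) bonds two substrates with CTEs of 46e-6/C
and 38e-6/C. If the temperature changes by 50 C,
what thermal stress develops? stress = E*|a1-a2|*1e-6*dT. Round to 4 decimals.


Stress = 3680 * |46 - 38| * 1e-6 * 50
= 1.4720 MPa

1.4720


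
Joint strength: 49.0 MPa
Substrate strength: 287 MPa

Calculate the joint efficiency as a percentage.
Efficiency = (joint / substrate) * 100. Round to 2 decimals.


Efficiency = (49.0 / 287) * 100 = 17.07%

17.07


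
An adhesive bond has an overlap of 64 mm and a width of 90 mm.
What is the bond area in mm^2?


Bond area = overlap * width
= 64 * 90
= 5760 mm^2

5760


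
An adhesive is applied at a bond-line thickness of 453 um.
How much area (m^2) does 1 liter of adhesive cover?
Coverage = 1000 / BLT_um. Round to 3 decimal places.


Coverage = 1000 / 453 = 2.208 m^2

2.208


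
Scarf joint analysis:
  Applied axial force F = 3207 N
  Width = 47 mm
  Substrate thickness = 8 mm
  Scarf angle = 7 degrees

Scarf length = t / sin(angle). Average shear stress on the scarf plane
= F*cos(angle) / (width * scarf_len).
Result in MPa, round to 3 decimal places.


Scarf length = 8 / sin(7 deg) = 65.6441 mm
cos(7 deg) = 0.992546
Shear = 3207 * 0.992546 / (47 * 65.6441)
= 1.032 MPa

1.032


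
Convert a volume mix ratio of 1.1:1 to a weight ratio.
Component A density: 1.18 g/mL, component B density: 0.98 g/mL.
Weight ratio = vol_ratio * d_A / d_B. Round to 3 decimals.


= 1.1 * 1.18 / 0.98 = 1.324

1.324


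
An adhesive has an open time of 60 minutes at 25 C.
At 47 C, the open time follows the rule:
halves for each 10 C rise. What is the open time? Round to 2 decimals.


Factor = 2^((47-25)/10) = 4.5948
Open time = 60 / 4.5948 = 13.06 min

13.06


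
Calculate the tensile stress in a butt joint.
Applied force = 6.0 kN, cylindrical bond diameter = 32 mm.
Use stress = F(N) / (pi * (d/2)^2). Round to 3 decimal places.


A = pi * 16.0^2 = 804.2477 mm^2
sigma = 6000.0 / 804.2477 = 7.460 MPa

7.460


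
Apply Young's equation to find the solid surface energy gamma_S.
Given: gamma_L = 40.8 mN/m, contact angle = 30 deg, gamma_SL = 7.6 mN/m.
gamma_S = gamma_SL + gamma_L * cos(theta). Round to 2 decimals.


theta_rad = 30 * pi/180 = 0.523599
gamma_S = 7.6 + 40.8 * cos(0.523599)
= 42.93 mN/m

42.93


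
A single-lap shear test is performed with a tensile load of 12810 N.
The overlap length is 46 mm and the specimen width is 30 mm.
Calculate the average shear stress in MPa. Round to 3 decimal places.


Shear stress = F / (overlap * width)
= 12810 / (46 * 30)
= 12810 / 1380
= 9.283 MPa

9.283


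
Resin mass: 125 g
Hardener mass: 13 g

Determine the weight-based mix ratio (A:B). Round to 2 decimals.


Ratio = 125 / 13 = 9.62

9.62


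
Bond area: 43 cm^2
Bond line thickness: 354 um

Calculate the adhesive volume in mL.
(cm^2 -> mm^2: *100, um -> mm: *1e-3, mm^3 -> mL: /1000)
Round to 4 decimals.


V = 43*100 * 354*1e-3 / 1000
= 1.5222 mL

1.5222


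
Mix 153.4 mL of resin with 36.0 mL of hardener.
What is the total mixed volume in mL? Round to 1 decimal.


Total = 153.4 + 36.0 = 189.4 mL

189.4
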